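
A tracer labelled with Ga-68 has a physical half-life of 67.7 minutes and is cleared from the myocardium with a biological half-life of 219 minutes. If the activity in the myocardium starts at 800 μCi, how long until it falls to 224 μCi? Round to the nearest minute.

1/t_eff = 1/t_phys + 1/t_biol = 1/67.7 + 1/219 = 0.019337 per minute.
t_eff = 67.7 × 219 / (67.7 + 219) ≈ 51.714 minutes.
n = log₂(800/224) ≈ 1.8365; t = 1.8365 × 51.714 ≈ 94.972 minutes.

95 minutes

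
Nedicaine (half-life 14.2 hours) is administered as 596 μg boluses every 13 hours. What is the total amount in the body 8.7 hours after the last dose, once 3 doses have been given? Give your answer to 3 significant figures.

The 3 doses were given 34.7, 21.7, 8.7 hours ago.
Total = 596·(1/2)^(34.7/14.2) + 596·(1/2)^(21.7/14.2) + 596·(1/2)^(8.7/14.2)
      = 109.55 + 206.64 + 389.77 ≈ 705.97 μg.

706 μg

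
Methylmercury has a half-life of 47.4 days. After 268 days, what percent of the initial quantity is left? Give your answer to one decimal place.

2.0%

n = 268/47.4 ≈ 5.654 half-lives.
Fraction remaining = (1/2)^5.654 ≈ 0.01986, i.e. 1.986%.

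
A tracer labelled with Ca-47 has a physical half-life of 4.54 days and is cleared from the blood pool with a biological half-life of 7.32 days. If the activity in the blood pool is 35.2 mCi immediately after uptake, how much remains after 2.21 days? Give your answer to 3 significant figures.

1/t_eff = 1/t_phys + 1/t_biol = 1/4.54 + 1/7.32 = 0.35688 per day.
t_eff = 4.54 × 7.32 / (4.54 + 7.32) ≈ 2.8021 days.
Remaining = 35.2 × (1/2)^(2.21/2.8021) = 35.2 × (1/2)^0.7887 ≈ 20.376 mCi.

20.4 mCi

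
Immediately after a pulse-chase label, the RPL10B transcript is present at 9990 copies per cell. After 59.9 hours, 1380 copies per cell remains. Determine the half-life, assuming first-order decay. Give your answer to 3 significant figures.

A/A₀ = 1380/9990 ≈ 0.13814.
n = log₂(7.2391) ≈ 2.8558 half-lives elapsed in 59.9 hours.
t½ = 59.9/2.8558 ≈ 20.975 hours.

21.0 hours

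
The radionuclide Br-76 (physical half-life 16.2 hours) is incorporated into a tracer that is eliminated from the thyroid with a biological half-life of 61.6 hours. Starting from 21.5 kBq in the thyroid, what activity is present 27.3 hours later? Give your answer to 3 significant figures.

1/t_eff = 1/t_phys + 1/t_biol = 1/16.2 + 1/61.6 = 0.077962 per hour.
t_eff = 16.2 × 61.6 / (16.2 + 61.6) ≈ 12.827 hours.
Remaining = 21.5 × (1/2)^(27.3/12.827) = 21.5 × (1/2)^2.1284 ≈ 4.9174 kBq.

4.92 kBq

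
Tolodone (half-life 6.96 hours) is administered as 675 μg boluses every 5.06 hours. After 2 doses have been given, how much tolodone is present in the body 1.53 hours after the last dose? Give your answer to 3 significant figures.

The 2 doses were given 6.59, 1.53 hours ago.
Total = 675·(1/2)^(6.59/6.96) + 675·(1/2)^(1.53/6.96)
      = 350.17 + 579.6 ≈ 929.77 μg.

930 μg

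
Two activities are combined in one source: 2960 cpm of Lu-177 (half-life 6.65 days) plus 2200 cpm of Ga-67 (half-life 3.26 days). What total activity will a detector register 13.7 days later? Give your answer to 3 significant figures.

Lu-177: 2960 × (1/2)^(13.7/6.65) = 2960 × (1/2)^2.0602 ≈ 709.78 cpm.
Ga-67: 2200 × (1/2)^(13.7/3.26) = 2200 × (1/2)^4.2025 ≈ 119.5 cpm.
Total = 709.78 + 119.5 ≈ 829.28 cpm.

829 cpm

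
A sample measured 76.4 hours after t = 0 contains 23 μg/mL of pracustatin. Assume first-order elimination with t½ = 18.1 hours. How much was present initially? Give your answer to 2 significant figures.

430 μg/mL

Number of half-lives elapsed: n = 76.4/18.1 ≈ 4.221.
A₀ = A × 2^n = 23 × 2^4.221 = 23 × 18.649 ≈ 428.92 μg/mL.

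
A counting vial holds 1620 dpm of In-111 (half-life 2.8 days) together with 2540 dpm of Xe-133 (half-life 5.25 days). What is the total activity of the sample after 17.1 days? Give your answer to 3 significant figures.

289 dpm

In-111: 1620 × (1/2)^(17.1/2.8) = 1620 × (1/2)^6.1071 ≈ 23.501 dpm.
Xe-133: 2540 × (1/2)^(17.1/5.25) = 2540 × (1/2)^3.2571 ≈ 265.67 dpm.
Total = 23.501 + 265.67 ≈ 289.17 dpm.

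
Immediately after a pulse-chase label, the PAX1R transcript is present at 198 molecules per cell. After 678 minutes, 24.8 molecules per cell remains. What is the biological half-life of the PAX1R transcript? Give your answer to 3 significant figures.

226 minutes

A/A₀ = 24.8/198 ≈ 0.12525.
n = log₂(7.9839) ≈ 2.9971 half-lives elapsed in 678 minutes.
t½ = 678/2.9971 ≈ 226.22 minutes.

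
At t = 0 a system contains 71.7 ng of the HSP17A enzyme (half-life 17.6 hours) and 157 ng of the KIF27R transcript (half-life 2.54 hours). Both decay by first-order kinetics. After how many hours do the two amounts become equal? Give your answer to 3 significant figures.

Set 71.7·(1/2)^(t/17.6) = 157·(1/2)^(t/2.54).
Taking log₂: log₂(71.7/157) = t·(1/17.6 − 1/2.54).
log₂(0.45669) = -1.1307; 1/17.6 − 1/2.54 = -0.33688.
t = -1.1307 / -0.33688 ≈ 3.3564 hours.

3.36 hours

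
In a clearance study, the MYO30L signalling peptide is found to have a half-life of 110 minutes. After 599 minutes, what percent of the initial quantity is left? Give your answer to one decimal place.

2.3%

n = 599/110 ≈ 5.4455 half-lives.
Fraction remaining = (1/2)^5.4455 ≈ 0.022949, i.e. 2.2949%.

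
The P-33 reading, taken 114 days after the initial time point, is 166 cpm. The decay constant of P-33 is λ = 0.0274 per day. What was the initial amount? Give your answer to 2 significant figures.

3800 cpm

t½ = ln 2 / λ = 0.69315 / 0.0274 ≈ 25.297 days.
Number of half-lives elapsed: n = 114/25.297 ≈ 4.5064.
A₀ = A × 2^n = 166 × 2^4.5064 = 166 × 22.728 ≈ 3772.9 cpm.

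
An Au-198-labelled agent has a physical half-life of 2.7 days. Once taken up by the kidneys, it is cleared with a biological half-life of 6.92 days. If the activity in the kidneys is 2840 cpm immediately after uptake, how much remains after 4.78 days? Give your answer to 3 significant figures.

1/t_eff = 1/t_phys + 1/t_biol = 1/2.7 + 1/6.92 = 0.51488 per day.
t_eff = 2.7 × 6.92 / (2.7 + 6.92) ≈ 1.9422 days.
Remaining = 2840 × (1/2)^(4.78/1.9422) = 2840 × (1/2)^2.4611 ≈ 515.76 cpm.

516 cpm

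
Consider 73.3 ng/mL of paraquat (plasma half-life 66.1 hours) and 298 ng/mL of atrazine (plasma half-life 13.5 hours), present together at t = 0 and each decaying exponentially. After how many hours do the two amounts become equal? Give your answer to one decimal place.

34.3 hours

Set 73.3·(1/2)^(t/66.1) = 298·(1/2)^(t/13.5).
Taking log₂: log₂(73.3/298) = t·(1/66.1 − 1/13.5).
log₂(0.24597) = -2.0234; 1/66.1 − 1/13.5 = -0.058945.
t = -2.0234 / -0.058945 ≈ 34.327 hours.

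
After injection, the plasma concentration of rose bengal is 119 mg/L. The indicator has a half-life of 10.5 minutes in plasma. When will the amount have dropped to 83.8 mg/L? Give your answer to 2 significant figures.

Fraction remaining = 83.8/119 ≈ 0.7042.
n = log₂(119/83.8) = ln(1.42)/ln 2 ≈ 0.50594 half-lives.
t = n × t½ = 0.50594 × 10.5 ≈ 5.3124 minutes.

5.3 minutes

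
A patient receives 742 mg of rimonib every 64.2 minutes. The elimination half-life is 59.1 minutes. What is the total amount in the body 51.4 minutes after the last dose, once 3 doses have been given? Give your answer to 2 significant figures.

The 3 doses were given 179.8, 115.6, 51.4 minutes ago.
Total = 742·(1/2)^(179.8/59.1) + 742·(1/2)^(115.6/59.1) + 742·(1/2)^(51.4/59.1)
      = 90.07 + 191.24 + 406.06 ≈ 687.38 mg.

690 mg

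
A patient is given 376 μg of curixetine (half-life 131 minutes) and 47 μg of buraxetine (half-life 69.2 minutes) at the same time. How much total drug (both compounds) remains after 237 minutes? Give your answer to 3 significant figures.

112 μg

curixetine: 376 × (1/2)^(237/131) = 376 × (1/2)^1.8092 ≈ 107.29 μg.
buraxetine: 47 × (1/2)^(237/69.2) = 47 × (1/2)^3.4249 ≈ 4.3764 μg.
Total = 107.29 + 4.3764 ≈ 111.67 μg.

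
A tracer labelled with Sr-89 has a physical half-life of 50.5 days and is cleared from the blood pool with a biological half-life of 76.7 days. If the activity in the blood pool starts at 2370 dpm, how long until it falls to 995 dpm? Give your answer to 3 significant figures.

1/t_eff = 1/t_phys + 1/t_biol = 1/50.5 + 1/76.7 = 0.03284 per day.
t_eff = 50.5 × 76.7 / (50.5 + 76.7) ≈ 30.451 days.
n = log₂(2370/995) ≈ 1.2521; t = 1.2521 × 30.451 ≈ 38.128 days.

38.1 days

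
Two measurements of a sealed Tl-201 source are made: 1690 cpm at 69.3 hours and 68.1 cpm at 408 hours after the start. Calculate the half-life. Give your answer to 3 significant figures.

Over Δt = 408 − 69.3 = 338.7 hours, the level fell by a factor of 1690/68.1 ≈ 24.816.
n = log₂(24.816) ≈ 4.6332 half-lives, so t½ = 338.7/4.6332 ≈ 73.102 hours.

73.1 hours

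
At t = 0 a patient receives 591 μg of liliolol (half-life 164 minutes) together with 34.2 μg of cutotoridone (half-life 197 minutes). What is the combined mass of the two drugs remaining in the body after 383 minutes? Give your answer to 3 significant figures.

126 μg

liliolol: 591 × (1/2)^(383/164) = 591 × (1/2)^2.3354 ≈ 117.1 μg.
cutotoridone: 34.2 × (1/2)^(383/197) = 34.2 × (1/2)^1.9442 ≈ 8.8874 μg.
Total = 117.1 + 8.8874 ≈ 125.99 μg.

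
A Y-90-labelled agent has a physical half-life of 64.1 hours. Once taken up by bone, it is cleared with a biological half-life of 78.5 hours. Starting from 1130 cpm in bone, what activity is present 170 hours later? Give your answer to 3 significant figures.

40.1 cpm

1/t_eff = 1/t_phys + 1/t_biol = 1/64.1 + 1/78.5 = 0.028339 per hour.
t_eff = 64.1 × 78.5 / (64.1 + 78.5) ≈ 35.286 hours.
Remaining = 1130 × (1/2)^(170/35.286) = 1130 × (1/2)^4.8177 ≈ 40.068 cpm.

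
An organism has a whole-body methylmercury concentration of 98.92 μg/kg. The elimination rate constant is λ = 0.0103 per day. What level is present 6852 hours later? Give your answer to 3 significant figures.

5.23 μg/kg

t½ = ln 2 / λ = 0.69315 / 0.0103 ≈ 67.296 days.
Convert the elapsed time: 6852 hours = 285.5 days.
Number of half-lives: n = 285.5/67.296 ≈ 4.2425.
Remaining = 98.92 × (1/2)^4.2425 = 98.92 × 0.052831 ≈ 5.2261 μg/kg.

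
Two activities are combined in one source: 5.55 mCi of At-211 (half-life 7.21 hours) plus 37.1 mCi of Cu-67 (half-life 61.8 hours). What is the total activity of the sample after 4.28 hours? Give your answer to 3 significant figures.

39.0 mCi

At-211: 5.55 × (1/2)^(4.28/7.21) = 5.55 × (1/2)^0.59362 ≈ 3.6779 mCi.
Cu-67: 37.1 × (1/2)^(4.28/61.8) = 37.1 × (1/2)^0.069256 ≈ 35.361 mCi.
Total = 3.6779 + 35.361 ≈ 39.039 mCi.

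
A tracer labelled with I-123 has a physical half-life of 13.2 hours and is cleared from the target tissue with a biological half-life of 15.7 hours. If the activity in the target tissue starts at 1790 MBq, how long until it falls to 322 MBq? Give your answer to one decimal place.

1/t_eff = 1/t_phys + 1/t_biol = 1/13.2 + 1/15.7 = 0.13945 per hour.
t_eff = 13.2 × 15.7 / (13.2 + 15.7) ≈ 7.1709 hours.
n = log₂(1790/322) ≈ 2.4748; t = 2.4748 × 7.1709 ≈ 17.747 hours.

17.7 hours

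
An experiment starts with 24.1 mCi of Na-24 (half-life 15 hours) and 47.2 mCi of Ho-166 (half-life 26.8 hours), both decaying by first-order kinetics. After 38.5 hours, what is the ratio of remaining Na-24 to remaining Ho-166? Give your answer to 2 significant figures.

Na-24: 24.1 × (1/2)^(38.5/15) = 24.1 × (1/2)^2.5667 ≈ 4.0679 mCi.
Ho-166: 47.2 × (1/2)^(38.5/26.8) = 47.2 × (1/2)^1.4366 ≈ 17.438 mCi.
Ratio ≈ 4.0679 / 17.438 ≈ 0.23328.

0.23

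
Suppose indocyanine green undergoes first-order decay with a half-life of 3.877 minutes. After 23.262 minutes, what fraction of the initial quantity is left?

n = 23.262/3.877 ≈ 6 half-lives.
Fraction remaining = (1/2)^6 ≈ 0.015625.

0.015625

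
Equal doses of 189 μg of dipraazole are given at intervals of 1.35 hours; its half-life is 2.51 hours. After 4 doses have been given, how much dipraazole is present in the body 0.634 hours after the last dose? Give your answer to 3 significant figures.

395 μg

The 4 doses were given 4.684, 3.334, 1.984, 0.634 hours ago.
Total = 189·(1/2)^(4.684/2.51) + 189·(1/2)^(3.334/2.51) + 189·(1/2)^(1.984/2.51) + 189·(1/2)^(0.634/2.51)
      = 51.844 + 75.268 + 109.27 + 158.64 ≈ 395.03 μg.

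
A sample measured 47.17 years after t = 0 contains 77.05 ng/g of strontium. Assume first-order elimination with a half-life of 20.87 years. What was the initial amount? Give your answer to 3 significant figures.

Number of half-lives elapsed: n = 47.17/20.87 ≈ 2.2602.
A₀ = A × 2^n = 77.05 × 2^2.2602 = 77.05 × 4.7905 ≈ 369.11 ng/g.

369 ng/g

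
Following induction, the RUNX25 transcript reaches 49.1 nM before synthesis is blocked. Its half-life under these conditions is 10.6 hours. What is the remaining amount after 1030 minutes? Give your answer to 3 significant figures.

16.0 nM

Convert the elapsed time: 1030 minutes = 17.1667 hours.
Number of half-lives: n = 17.1667/10.6 ≈ 1.6195.
Remaining = 49.1 × (1/2)^1.6195 = 49.1 × 0.32545 ≈ 15.98 nM.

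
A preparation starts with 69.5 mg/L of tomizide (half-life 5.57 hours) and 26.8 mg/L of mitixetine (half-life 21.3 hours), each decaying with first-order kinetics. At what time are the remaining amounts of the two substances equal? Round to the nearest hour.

10 hours

Set 69.5·(1/2)^(t/5.57) = 26.8·(1/2)^(t/21.3).
Taking log₂: log₂(69.5/26.8) = t·(1/5.57 − 1/21.3).
log₂(2.5933) = 1.3748; 1/5.57 − 1/21.3 = 0.13258.
t = 1.3748 / 0.13258 ≈ 10.369 hours.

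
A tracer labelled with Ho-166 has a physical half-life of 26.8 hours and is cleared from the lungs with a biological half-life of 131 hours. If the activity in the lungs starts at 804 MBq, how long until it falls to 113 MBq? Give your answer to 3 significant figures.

63.0 hours

1/t_eff = 1/t_phys + 1/t_biol = 1/26.8 + 1/131 = 0.044947 per hour.
t_eff = 26.8 × 131 / (26.8 + 131) ≈ 22.248 hours.
n = log₂(804/113) ≈ 2.8309; t = 2.8309 × 22.248 ≈ 62.982 hours.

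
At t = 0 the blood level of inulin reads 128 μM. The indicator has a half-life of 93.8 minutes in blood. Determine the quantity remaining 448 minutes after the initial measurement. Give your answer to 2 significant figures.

4.7 μM

Number of half-lives: n = 448/93.8 ≈ 4.7761.
Remaining = 128 × (1/2)^4.7761 = 128 × 0.036496 ≈ 4.6715 μM.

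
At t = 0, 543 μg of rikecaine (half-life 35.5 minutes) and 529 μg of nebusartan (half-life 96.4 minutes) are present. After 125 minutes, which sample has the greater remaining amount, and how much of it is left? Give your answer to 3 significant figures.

nebusartan, 215 μg

rikecaine: 543 × (1/2)^3.5211 ≈ 47.297 μg.
nebusartan: 529 × (1/2)^1.2967 ≈ 215.34 μg.
Nebusartan has more remaining, at ≈ 215.34 μg.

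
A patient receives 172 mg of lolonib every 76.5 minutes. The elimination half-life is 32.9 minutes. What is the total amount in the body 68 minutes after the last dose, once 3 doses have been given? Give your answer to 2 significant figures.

51 mg

The 3 doses were given 221, 144.5, 68 minutes ago.
Total = 172·(1/2)^(221/32.9) + 172·(1/2)^(144.5/32.9) + 172·(1/2)^(68/32.9)
      = 1.6346 + 8.1917 + 41.052 ≈ 50.879 mg.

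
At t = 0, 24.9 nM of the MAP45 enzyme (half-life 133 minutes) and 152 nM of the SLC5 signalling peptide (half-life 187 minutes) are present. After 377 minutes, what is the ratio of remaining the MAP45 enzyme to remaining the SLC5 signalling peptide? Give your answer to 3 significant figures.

0.0929

MAP45 enzyme: 24.9 × (1/2)^(377/133) = 24.9 × (1/2)^2.8346 ≈ 3.4906 nM.
SLC5 signalling peptide: 152 × (1/2)^(377/187) = 152 × (1/2)^2.016 ≈ 37.58 nM.
Ratio ≈ 3.4906 / 37.58 ≈ 0.092886.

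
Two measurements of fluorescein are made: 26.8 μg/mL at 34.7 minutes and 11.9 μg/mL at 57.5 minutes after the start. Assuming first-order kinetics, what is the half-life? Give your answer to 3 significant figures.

Over Δt = 57.5 − 34.7 = 22.8 minutes, the level fell by a factor of 26.8/11.9 ≈ 2.2521.
n = log₂(2.2521) ≈ 1.1713 half-lives, so t½ = 22.8/1.1713 ≈ 19.466 minutes.

19.5 minutes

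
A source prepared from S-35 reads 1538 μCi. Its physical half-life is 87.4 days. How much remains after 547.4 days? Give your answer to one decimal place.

Number of half-lives: n = 547.4/87.4 ≈ 6.2632.
Remaining = 1538 × (1/2)^6.2632 = 1538 × 0.01302 ≈ 20.024 μCi.

20.0 μCi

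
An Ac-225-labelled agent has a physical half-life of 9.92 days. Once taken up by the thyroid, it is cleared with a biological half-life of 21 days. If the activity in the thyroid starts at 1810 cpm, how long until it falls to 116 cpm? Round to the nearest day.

27 days

1/t_eff = 1/t_phys + 1/t_biol = 1/9.92 + 1/21 = 0.14843 per day.
t_eff = 9.92 × 21 / (9.92 + 21) ≈ 6.7374 days.
n = log₂(1810/116) ≈ 3.9638; t = 3.9638 × 6.7374 ≈ 26.706 days.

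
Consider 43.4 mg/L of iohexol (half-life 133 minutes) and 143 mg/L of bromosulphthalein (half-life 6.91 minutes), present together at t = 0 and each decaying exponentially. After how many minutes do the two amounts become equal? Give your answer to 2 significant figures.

Set 43.4·(1/2)^(t/133) = 143·(1/2)^(t/6.91).
Taking log₂: log₂(43.4/143) = t·(1/133 − 1/6.91).
log₂(0.3035) = -1.7202; 1/133 − 1/6.91 = -0.1372.
t = -1.7202 / -0.1372 ≈ 12.538 minutes.

13 minutes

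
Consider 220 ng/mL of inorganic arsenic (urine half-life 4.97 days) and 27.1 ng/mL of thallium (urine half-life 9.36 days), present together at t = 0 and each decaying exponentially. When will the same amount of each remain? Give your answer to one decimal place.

Set 220·(1/2)^(t/4.97) = 27.1·(1/2)^(t/9.36).
Taking log₂: log₂(220/27.1) = t·(1/4.97 − 1/9.36).
log₂(8.1181) = 3.0211; 1/4.97 − 1/9.36 = 0.09437.
t = 3.0211 / 0.09437 ≈ 32.014 days.

32.0 days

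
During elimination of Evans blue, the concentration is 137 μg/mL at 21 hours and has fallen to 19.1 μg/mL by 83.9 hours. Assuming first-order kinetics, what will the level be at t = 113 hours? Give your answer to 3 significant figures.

7.68 μg/mL

Over Δt = 83.9 − 21 = 62.9 hours, the level fell by a factor of 137/19.1 ≈ 7.1728.
n = log₂(7.1728) ≈ 2.8425 half-lives, so t½ = 62.9/2.8425 ≈ 22.128 hours.
From t = 83.9 to t = 113: 19.1 × (1/2)^((113−83.9)/22.128) ≈ 7.6764 μg/mL.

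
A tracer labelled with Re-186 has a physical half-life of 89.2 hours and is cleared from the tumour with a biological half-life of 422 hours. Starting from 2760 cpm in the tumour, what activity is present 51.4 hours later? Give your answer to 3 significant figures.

1/t_eff = 1/t_phys + 1/t_biol = 1/89.2 + 1/422 = 0.01358 per hour.
t_eff = 89.2 × 422 / (89.2 + 422) ≈ 73.635 hours.
Remaining = 2760 × (1/2)^(51.4/73.635) = 2760 × (1/2)^0.69803 ≈ 1701.3 cpm.

1700 cpm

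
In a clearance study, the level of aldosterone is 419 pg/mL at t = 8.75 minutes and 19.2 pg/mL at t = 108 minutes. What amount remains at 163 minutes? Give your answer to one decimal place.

3.5 pg/mL

Over Δt = 108 − 8.75 = 99.25 minutes, the level fell by a factor of 419/19.2 ≈ 21.823.
n = log₂(21.823) ≈ 4.4478 half-lives, so t½ = 99.25/4.4478 ≈ 22.315 minutes.
From t = 108 to t = 163: 19.2 × (1/2)^((163−108)/22.315) ≈ 3.478 pg/mL.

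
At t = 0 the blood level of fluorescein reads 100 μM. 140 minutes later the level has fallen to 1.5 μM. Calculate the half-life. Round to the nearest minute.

23 minutes

A/A₀ = 1.5/100 ≈ 0.015.
n = log₂(66.667) ≈ 6.0589 half-lives elapsed in 140 minutes.
t½ = 140/6.0589 ≈ 23.107 minutes.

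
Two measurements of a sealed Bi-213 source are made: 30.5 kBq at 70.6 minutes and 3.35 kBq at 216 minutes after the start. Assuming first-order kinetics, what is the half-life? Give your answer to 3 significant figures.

45.6 minutes

Over Δt = 216 − 70.6 = 145.4 minutes, the level fell by a factor of 30.5/3.35 ≈ 9.1045.
n = log₂(9.1045) ≈ 3.1866 half-lives, so t½ = 145.4/3.1866 ≈ 45.629 minutes.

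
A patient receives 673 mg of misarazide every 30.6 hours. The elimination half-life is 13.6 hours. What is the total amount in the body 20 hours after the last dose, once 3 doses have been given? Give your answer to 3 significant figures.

The 3 doses were given 81.2, 50.6, 20 hours ago.
Total = 673·(1/2)^(81.2/13.6) + 673·(1/2)^(50.6/13.6) + 673·(1/2)^(20/13.6)
      = 10.732 + 51.051 + 242.84 ≈ 304.63 mg.

305 mg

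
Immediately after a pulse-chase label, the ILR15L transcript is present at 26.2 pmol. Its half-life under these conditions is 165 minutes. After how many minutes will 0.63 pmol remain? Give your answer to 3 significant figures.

887 minutes

Fraction remaining = 0.63/26.2 ≈ 0.024046.
n = log₂(26.2/0.63) = ln(41.587)/ln 2 ≈ 5.3781 half-lives.
t = n × t½ = 5.3781 × 165 ≈ 887.38 minutes.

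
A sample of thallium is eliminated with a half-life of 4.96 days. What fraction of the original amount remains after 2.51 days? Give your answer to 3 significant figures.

0.704

n = 2.51/4.96 ≈ 0.50605 half-lives.
Fraction remaining = (1/2)^0.50605 ≈ 0.70415.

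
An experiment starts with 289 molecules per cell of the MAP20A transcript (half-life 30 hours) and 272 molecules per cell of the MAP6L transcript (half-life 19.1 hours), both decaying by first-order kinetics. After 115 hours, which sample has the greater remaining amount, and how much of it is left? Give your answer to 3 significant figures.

MAP20A transcript, 20.3 molecules per cell

MAP20A transcript: 289 × (1/2)^3.8333 ≈ 20.274 molecules per cell.
MAP6L transcript: 272 × (1/2)^6.0209 ≈ 4.1888 molecules per cell.
MAP20A transcript has more remaining, at ≈ 20.274 molecules per cell.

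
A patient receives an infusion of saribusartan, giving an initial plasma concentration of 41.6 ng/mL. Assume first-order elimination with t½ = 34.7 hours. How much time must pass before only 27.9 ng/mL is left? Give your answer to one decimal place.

20.0 hours

Fraction remaining = 27.9/41.6 ≈ 0.67067.
n = log₂(41.6/27.9) = ln(1.491)/ln 2 ≈ 0.57632 half-lives.
t = n × t½ = 0.57632 × 34.7 ≈ 19.998 hours.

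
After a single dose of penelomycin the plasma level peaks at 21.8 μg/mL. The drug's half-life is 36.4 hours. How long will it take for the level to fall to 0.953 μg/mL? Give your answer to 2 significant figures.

Fraction remaining = 0.953/21.8 ≈ 0.043716.
n = log₂(21.8/0.953) = ln(22.875)/ln 2 ≈ 4.5157 half-lives.
t = n × t½ = 4.5157 × 36.4 ≈ 164.37 hours.

160 hours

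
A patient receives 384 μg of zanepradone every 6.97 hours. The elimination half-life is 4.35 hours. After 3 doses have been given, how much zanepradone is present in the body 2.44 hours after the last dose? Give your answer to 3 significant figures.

The 3 doses were given 16.38, 9.41, 2.44 hours ago.
Total = 384·(1/2)^(16.38/4.35) + 384·(1/2)^(9.41/4.35) + 384·(1/2)^(2.44/4.35)
      = 28.236 + 85.731 + 260.3 ≈ 374.27 μg.

374 μg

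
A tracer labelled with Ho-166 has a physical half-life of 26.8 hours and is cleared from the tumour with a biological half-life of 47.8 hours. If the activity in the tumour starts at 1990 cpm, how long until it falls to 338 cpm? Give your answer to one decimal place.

1/t_eff = 1/t_phys + 1/t_biol = 1/26.8 + 1/47.8 = 0.058234 per hour.
t_eff = 26.8 × 47.8 / (26.8 + 47.8) ≈ 17.172 hours.
n = log₂(1990/338) ≈ 2.5577; t = 2.5577 × 17.172 ≈ 43.921 hours.

43.9 hours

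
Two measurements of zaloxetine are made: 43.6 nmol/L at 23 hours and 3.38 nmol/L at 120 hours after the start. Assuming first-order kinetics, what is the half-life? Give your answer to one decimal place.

26.3 hours

Over Δt = 120 − 23 = 97 hours, the level fell by a factor of 43.6/3.38 ≈ 12.899.
n = log₂(12.899) ≈ 3.6892 half-lives, so t½ = 97/3.6892 ≈ 26.293 hours.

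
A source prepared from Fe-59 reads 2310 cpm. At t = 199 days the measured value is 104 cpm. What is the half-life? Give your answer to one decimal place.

44.5 days

A/A₀ = 104/2310 ≈ 0.045022.
n = log₂(22.212) ≈ 4.4732 half-lives elapsed in 199 days.
t½ = 199/4.4732 ≈ 44.487 days.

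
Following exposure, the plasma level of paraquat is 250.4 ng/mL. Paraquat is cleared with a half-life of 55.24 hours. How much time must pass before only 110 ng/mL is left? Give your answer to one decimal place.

65.6 hours

Fraction remaining = 110/250.4 ≈ 0.4393.
n = log₂(250.4/110) = ln(2.2764)/ln 2 ≈ 1.1867 half-lives.
t = n × t½ = 1.1867 × 55.24 ≈ 65.555 hours.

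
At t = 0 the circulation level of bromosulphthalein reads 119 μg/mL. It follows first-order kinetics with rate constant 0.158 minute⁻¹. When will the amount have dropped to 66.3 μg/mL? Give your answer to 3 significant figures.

t½ = ln 2 / λ = 0.69315 / 0.158 ≈ 4.387 minutes.
Fraction remaining = 66.3/119 ≈ 0.55714.
n = log₂(119/66.3) = ln(1.7949)/ln 2 ≈ 0.84388 half-lives.
t = n × t½ = 0.84388 × 4.387 ≈ 3.7021 minutes.

3.70 minutes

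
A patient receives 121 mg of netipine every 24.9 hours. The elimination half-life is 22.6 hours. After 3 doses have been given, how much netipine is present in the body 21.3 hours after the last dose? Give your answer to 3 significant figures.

106 mg

The 3 doses were given 71.1, 46.2, 21.3 hours ago.
Total = 121·(1/2)^(71.1/22.6) + 121·(1/2)^(46.2/22.6) + 121·(1/2)^(21.3/22.6)
      = 13.669 + 29.336 + 62.961 ≈ 105.97 mg.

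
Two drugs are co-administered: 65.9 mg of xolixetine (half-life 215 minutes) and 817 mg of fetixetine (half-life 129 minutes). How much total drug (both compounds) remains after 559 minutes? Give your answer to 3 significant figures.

xolixetine: 65.9 × (1/2)^(559/215) = 65.9 × (1/2)^2.6 ≈ 10.869 mg.
fetixetine: 817 × (1/2)^(559/129) = 817 × (1/2)^4.3333 ≈ 40.528 mg.
Total = 10.869 + 40.528 ≈ 51.398 mg.

51.4 mg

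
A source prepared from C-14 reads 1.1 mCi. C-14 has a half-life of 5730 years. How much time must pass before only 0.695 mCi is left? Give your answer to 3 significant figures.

Fraction remaining = 0.695/1.1 ≈ 0.63182.
n = log₂(1.1/0.695) = ln(1.5827)/ln 2 ≈ 0.66242 half-lives.
t = n × t½ = 0.66242 × 5730 ≈ 3795.7 years.

3800 years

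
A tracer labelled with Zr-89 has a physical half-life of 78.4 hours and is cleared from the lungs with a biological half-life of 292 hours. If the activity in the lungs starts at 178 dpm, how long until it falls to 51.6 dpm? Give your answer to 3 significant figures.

1/t_eff = 1/t_phys + 1/t_biol = 1/78.4 + 1/292 = 0.01618 per hour.
t_eff = 78.4 × 292 / (78.4 + 292) ≈ 61.806 hours.
n = log₂(178/51.6) ≈ 1.7864; t = 1.7864 × 61.806 ≈ 110.41 hours.

110 hours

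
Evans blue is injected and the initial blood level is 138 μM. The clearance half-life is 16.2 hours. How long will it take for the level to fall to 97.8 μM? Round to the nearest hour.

8 hours

Fraction remaining = 97.8/138 ≈ 0.7087.
n = log₂(138/97.8) = ln(1.411)/ln 2 ≈ 0.49676 half-lives.
t = n × t½ = 0.49676 × 16.2 ≈ 8.0475 hours.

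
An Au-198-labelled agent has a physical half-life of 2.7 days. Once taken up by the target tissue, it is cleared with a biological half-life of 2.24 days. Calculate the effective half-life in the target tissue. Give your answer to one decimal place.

1.2 days

1/t_eff = 1/t_phys + 1/t_biol = 1/2.7 + 1/2.24 = 0.8168 per day.
t_eff = 2.7 × 2.24 / (2.7 + 2.24) ≈ 1.2243 days.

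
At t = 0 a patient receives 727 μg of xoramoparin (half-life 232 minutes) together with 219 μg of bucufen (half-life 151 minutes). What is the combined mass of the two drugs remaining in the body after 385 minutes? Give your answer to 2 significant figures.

xoramoparin: 727 × (1/2)^(385/232) = 727 × (1/2)^1.6595 ≈ 230.13 μg.
bucufen: 219 × (1/2)^(385/151) = 219 × (1/2)^2.5497 ≈ 37.404 μg.
Total = 230.13 + 37.404 ≈ 267.54 μg.

270 μg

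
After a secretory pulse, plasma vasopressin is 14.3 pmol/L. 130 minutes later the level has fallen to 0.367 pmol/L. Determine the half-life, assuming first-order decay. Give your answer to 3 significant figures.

24.6 minutes

A/A₀ = 0.367/14.3 ≈ 0.025664.
n = log₂(38.965) ≈ 5.2841 half-lives elapsed in 130 minutes.
t½ = 130/5.2841 ≈ 24.602 minutes.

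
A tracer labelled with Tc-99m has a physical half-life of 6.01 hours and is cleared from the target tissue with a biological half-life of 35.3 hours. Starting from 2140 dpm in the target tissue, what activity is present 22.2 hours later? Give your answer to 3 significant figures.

1/t_eff = 1/t_phys + 1/t_biol = 1/6.01 + 1/35.3 = 0.19472 per hour.
t_eff = 6.01 × 35.3 / (6.01 + 35.3) ≈ 5.1356 hours.
Remaining = 2140 × (1/2)^(22.2/5.1356) = 2140 × (1/2)^4.3227 ≈ 106.94 dpm.

107 dpm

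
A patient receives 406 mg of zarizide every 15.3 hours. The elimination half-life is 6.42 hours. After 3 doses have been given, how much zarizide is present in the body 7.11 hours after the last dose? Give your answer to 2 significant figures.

230 mg

The 3 doses were given 37.71, 22.41, 7.11 hours ago.
Total = 406·(1/2)^(37.71/6.42) + 406·(1/2)^(22.41/6.42) + 406·(1/2)^(7.11/6.42)
      = 6.9235 + 36.119 + 188.43 ≈ 231.47 mg.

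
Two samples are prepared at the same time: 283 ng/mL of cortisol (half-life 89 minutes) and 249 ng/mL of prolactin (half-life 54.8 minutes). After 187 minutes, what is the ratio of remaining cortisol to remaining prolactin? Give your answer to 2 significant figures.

cortisol: 283 × (1/2)^(187/89) = 283 × (1/2)^2.1011 ≈ 65.961 ng/mL.
prolactin: 249 × (1/2)^(187/54.8) = 249 × (1/2)^3.4124 ≈ 23.386 ng/mL.
Ratio ≈ 65.961 / 23.386 ≈ 2.8205.

2.8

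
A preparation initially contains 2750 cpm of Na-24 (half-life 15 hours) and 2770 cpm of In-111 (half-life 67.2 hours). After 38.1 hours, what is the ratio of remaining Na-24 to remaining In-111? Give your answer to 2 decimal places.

0.25

Na-24: 2750 × (1/2)^(38.1/15) = 2750 × (1/2)^2.54 ≈ 472.84 cpm.
In-111: 2770 × (1/2)^(38.1/67.2) = 2770 × (1/2)^0.56696 ≈ 1869.8 cpm.
Ratio ≈ 472.84 / 1869.8 ≈ 0.25288.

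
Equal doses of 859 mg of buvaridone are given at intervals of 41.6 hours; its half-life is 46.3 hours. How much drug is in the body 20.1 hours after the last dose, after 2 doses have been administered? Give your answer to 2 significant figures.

The 2 doses were given 61.7, 20.1 hours ago.
Total = 859·(1/2)^(61.7/46.3) + 859·(1/2)^(20.1/46.3)
      = 341.06 + 635.78 ≈ 976.85 mg.

980 mg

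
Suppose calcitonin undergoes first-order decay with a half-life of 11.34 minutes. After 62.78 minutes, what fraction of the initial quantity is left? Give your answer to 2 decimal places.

n = 62.78/11.34 ≈ 5.5362 half-lives.
Fraction remaining = (1/2)^5.5362 ≈ 0.02155.

0.02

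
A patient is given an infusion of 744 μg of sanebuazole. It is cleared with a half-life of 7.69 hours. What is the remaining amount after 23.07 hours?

Elapsed time is 3 half-lives (23.07/7.69).
Each half-life halves the amount: 744 × (1/2)^3 = 744/8 = 93 μg.

93 μg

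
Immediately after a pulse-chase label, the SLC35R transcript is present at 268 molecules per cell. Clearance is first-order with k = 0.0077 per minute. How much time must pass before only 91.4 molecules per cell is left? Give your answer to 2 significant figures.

140 minutes

t½ = ln 2 / k = 0.69315 / 0.0077 ≈ 90.019 minutes.
Fraction remaining = 91.4/268 ≈ 0.34104.
n = log₂(268/91.4) = ln(2.9322)/ln 2 ≈ 1.552 half-lives.
t = n × t½ = 1.552 × 90.019 ≈ 139.71 minutes.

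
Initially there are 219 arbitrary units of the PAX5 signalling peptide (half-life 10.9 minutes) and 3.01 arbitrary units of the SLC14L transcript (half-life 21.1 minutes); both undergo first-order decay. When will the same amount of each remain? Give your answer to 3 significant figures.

Set 219·(1/2)^(t/10.9) = 3.01·(1/2)^(t/21.1).
Taking log₂: log₂(219/3.01) = t·(1/10.9 − 1/21.1).
log₂(72.757) = 6.185; 1/10.9 − 1/21.1 = 0.04435.
t = 6.185 / 0.04435 ≈ 139.46 minutes.

139 minutes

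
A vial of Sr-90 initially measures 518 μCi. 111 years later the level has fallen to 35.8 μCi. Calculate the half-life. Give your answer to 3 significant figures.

A/A₀ = 35.8/518 ≈ 0.069112.
n = log₂(14.469) ≈ 3.8549 half-lives elapsed in 111 years.
t½ = 111/3.8549 ≈ 28.794 years.

28.8 years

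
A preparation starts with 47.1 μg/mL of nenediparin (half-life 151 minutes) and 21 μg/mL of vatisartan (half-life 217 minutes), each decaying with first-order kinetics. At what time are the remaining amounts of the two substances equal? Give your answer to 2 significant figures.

580 minutes

Set 47.1·(1/2)^(t/151) = 21·(1/2)^(t/217).
Taking log₂: log₂(47.1/21) = t·(1/151 − 1/217).
log₂(2.2429) = 1.1653; 1/151 − 1/217 = 0.0020142.
t = 1.1653 / 0.0020142 ≈ 578.55 minutes.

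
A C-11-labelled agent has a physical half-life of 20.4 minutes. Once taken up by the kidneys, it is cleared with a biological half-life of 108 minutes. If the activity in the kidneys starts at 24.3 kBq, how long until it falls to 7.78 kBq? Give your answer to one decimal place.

28.2 minutes

1/t_eff = 1/t_phys + 1/t_biol = 1/20.4 + 1/108 = 0.058279 per minute.
t_eff = 20.4 × 108 / (20.4 + 108) ≈ 17.159 minutes.
n = log₂(24.3/7.78) ≈ 1.6431; t = 1.6431 × 17.159 ≈ 28.194 minutes.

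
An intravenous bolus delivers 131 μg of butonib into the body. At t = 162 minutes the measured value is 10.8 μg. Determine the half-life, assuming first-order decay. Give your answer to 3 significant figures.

A/A₀ = 10.8/131 ≈ 0.082443.
n = log₂(12.13) ≈ 3.6005 half-lives elapsed in 162 minutes.
t½ = 162/3.6005 ≈ 44.994 minutes.

45.0 minutes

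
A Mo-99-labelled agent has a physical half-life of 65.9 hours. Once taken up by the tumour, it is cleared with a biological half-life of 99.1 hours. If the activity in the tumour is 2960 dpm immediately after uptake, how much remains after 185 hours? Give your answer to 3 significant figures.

1/t_eff = 1/t_phys + 1/t_biol = 1/65.9 + 1/99.1 = 0.025265 per hour.
t_eff = 65.9 × 99.1 / (65.9 + 99.1) ≈ 39.58 hours.
Remaining = 2960 × (1/2)^(185/39.58) = 2960 × (1/2)^4.6741 ≈ 115.94 dpm.

116 dpm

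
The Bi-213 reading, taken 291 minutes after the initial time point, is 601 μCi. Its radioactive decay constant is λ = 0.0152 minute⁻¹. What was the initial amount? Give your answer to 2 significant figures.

t½ = ln 2 / λ = 0.69315 / 0.0152 ≈ 45.602 minutes.
Number of half-lives elapsed: n = 291/45.602 ≈ 6.3813.
A₀ = A × 2^n = 601 × 2^6.3813 = 601 × 83.363 ≈ 50101 μCi.

50000 μCi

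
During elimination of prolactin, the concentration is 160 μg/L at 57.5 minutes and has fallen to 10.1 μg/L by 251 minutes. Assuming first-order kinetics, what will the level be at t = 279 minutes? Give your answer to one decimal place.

Over Δt = 251 − 57.5 = 193.5 minutes, the level fell by a factor of 160/10.1 ≈ 15.842.
n = log₂(15.842) ≈ 3.9856 half-lives, so t½ = 193.5/3.9856 ≈ 48.549 minutes.
From t = 251 to t = 279: 10.1 × (1/2)^((279−251)/48.549) ≈ 6.7718 μg/L.

6.8 μg/L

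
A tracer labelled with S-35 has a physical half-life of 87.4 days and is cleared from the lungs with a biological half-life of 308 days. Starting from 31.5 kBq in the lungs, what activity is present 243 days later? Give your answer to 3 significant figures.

1/t_eff = 1/t_phys + 1/t_biol = 1/87.4 + 1/308 = 0.014688 per day.
t_eff = 87.4 × 308 / (87.4 + 308) ≈ 68.081 days.
Remaining = 31.5 × (1/2)^(243/68.081) = 31.5 × (1/2)^3.5693 ≈ 2.6537 kBq.

2.65 kBq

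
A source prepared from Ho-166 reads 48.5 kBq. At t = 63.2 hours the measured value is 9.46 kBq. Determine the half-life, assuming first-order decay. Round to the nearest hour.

27 hours

A/A₀ = 9.46/48.5 ≈ 0.19505.
n = log₂(5.1268) ≈ 2.3581 half-lives elapsed in 63.2 hours.
t½ = 63.2/2.3581 ≈ 26.802 hours.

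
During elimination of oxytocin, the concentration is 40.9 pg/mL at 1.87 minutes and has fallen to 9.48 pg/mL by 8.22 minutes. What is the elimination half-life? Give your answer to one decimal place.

3.0 minutes

Over Δt = 8.22 − 1.87 = 6.35 minutes, the level fell by a factor of 40.9/9.48 ≈ 4.3143.
n = log₂(4.3143) ≈ 2.1091 half-lives, so t½ = 6.35/2.1091 ≈ 3.0107 minutes.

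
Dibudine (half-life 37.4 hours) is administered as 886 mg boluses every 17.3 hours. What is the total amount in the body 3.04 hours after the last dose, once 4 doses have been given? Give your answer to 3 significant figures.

The 4 doses were given 54.94, 37.64, 20.34, 3.04 hours ago.
Total = 886·(1/2)^(54.94/37.4) + 886·(1/2)^(37.64/37.4) + 886·(1/2)^(20.34/37.4) + 886·(1/2)^(3.04/37.4)
      = 320.06 + 441.03 + 607.74 + 837.46 ≈ 2206.3 mg.

2210 mg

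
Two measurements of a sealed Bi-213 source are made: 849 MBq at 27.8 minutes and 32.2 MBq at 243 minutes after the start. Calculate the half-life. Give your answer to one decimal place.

45.6 minutes

Over Δt = 243 − 27.8 = 215.2 minutes, the level fell by a factor of 849/32.2 ≈ 26.366.
n = log₂(26.366) ≈ 4.7206 half-lives, so t½ = 215.2/4.7206 ≈ 45.587 minutes.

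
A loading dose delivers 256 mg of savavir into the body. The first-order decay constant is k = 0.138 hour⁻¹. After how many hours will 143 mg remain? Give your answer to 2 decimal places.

t½ = ln 2 / k = 0.69315 / 0.138 ≈ 5.0228 hours.
Fraction remaining = 143/256 ≈ 0.55859.
n = log₂(256/143) = ln(1.7902)/ln 2 ≈ 0.84013 half-lives.
t = n × t½ = 0.84013 × 5.0228 ≈ 4.2198 hours.

4.22 hours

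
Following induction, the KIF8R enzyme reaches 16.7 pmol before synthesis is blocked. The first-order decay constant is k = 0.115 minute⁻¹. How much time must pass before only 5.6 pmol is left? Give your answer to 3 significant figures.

9.50 minutes

t½ = ln 2 / k = 0.69315 / 0.115 ≈ 6.0274 minutes.
Fraction remaining = 5.6/16.7 ≈ 0.33533.
n = log₂(16.7/5.6) = ln(2.9821)/ln 2 ≈ 1.5763 half-lives.
t = n × t½ = 1.5763 × 6.0274 ≈ 9.5012 minutes.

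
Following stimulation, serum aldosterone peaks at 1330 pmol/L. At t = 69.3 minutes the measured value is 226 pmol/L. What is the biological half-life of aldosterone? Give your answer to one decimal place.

A/A₀ = 226/1330 ≈ 0.16992.
n = log₂(5.885) ≈ 2.557 half-lives elapsed in 69.3 minutes.
t½ = 69.3/2.557 ≈ 27.102 minutes.

27.1 minutes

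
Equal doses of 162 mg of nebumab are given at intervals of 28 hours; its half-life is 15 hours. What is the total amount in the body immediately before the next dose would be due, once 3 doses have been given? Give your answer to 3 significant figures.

59.9 mg

The 3 doses were given 84, 56, 28 hours ago.
Total = 162·(1/2)^(84/15) + 162·(1/2)^(56/15) + 162·(1/2)^(28/15)
      = 3.34 + 12.181 + 44.421 ≈ 59.942 mg.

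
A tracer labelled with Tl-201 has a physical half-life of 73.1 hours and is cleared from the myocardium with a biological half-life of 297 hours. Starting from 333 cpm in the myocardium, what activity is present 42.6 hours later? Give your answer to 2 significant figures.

1/t_eff = 1/t_phys + 1/t_biol = 1/73.1 + 1/297 = 0.017047 per hour.
t_eff = 73.1 × 297 / (73.1 + 297) ≈ 58.662 hours.
Remaining = 333 × (1/2)^(42.6/58.662) = 333 × (1/2)^0.7262 ≈ 201.3 cpm.

200 cpm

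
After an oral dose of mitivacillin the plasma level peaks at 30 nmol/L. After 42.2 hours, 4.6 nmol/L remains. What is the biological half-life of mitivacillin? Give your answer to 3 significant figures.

15.6 hours

A/A₀ = 4.6/30 ≈ 0.15333.
n = log₂(6.5217) ≈ 2.7053 half-lives elapsed in 42.2 hours.
t½ = 42.2/2.7053 ≈ 15.599 hours.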